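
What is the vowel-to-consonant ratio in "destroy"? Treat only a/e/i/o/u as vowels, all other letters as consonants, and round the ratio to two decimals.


Word: "destroy"
Vowels (a,e,i,o,u): 2
Consonants: 5
Ratio = 2/5
= 0.40


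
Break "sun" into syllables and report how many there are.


Word: "sun"
Syllable breakdown: sun
Counting: 1 part
= 1 syllable


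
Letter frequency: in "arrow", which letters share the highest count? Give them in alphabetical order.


Word: "arrow"
Letter counts:
  'a': 1
  'o': 1
  'r': 2
  'w': 1
Maximum count = 2
Most frequent = 'r' (2 times each)


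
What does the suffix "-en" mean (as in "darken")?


Suffix: -en
As in: darken -> dark + -en
Meaning = to make / become


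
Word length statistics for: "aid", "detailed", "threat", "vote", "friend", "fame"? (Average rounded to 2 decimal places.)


Lengths: "aid"=3, "detailed"=8, "threat"=6, "vote"=4, "friend"=6, "fame"=4
Sum = 31, Count = 6
Average = 31/6 = 5.17
= avg=5.17, min=3, max=8


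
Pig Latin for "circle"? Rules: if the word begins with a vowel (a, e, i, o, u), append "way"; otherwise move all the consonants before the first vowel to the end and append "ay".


Word: "circle"
Starts with consonant(s) → move to end, add 'ay'
Consonant cluster: "c"
Pig Latin = "irclecay"


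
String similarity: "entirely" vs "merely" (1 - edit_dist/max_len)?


Word 1: "entirely" (length 8)
Word 2: "merely" (length 6)
One optimal edit sequence:
  1. delete 'e'  (+1)
  2. delete 'n'  (+1)
  3. substitute 't' -> 'm'  (+1)
  4. substitute 'i' -> 'e'  (+1)
  5. keep 'r'
  6. keep 'e'
  7. keep 'l'
  8. keep 'y'
Edit distance = 4
Max length = max(8, 6) = 8
Similarity = 1 - 4/8
= 0.5000


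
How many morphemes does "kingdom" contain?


Word: "kingdom"
Morphemes: king | -dom
Each morpheme carries meaning
= 2 morphemes


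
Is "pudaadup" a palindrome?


Word: "pudaadup"
Reversed: "pudaadup"
Forward == Backward? pudaadup == pudaadup
Palindrome = Yes


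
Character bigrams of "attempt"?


Word: "attempt" (length 7)
Number of bigrams = 7 - 2 + 1 = 6
  Position 0: "at"
  Position 1: "tt"
  Position 2: "te"
  Position 3: "em"
  Position 4: "mp"
  Position 5: "pt"
Bigrams = "at", "tt", "te", "em", "mp", "pt"


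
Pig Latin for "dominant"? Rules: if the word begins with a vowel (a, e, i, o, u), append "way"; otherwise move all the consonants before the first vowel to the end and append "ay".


Word: "dominant"
Starts with consonant(s) → move to end, add 'ay'
Consonant cluster: "d"
Pig Latin = "ominantday"


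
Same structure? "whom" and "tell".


Pattern of "whom": [0, 1, 2, 3]
Pattern of "tell": [0, 1, 2, 2]
Patterns do not match
Same pattern = No


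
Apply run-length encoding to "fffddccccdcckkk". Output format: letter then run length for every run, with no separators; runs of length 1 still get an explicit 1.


String: "fffddccccdcckkk"
Scanning for consecutive runs:
  'f' x 3
  'd' x 2
  'c' x 4
  'd' x 1
  'c' x 2
  'k' x 3
RLE = "f3d2c4d1c2k3"


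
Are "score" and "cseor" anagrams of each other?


Word 1: "score" → sorted: ceors
Word 2: "cseor" → sorted: ceors
Same letters? ceors == ceors
Anagram = Yes


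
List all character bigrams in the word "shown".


Word: "shown" (length 5)
Number of bigrams = 5 - 2 + 1 = 4
  Position 0: "sh"
  Position 1: "ho"
  Position 2: "ow"
  Position 3: "wn"
Bigrams = "sh", "ho", "ow", "wn"


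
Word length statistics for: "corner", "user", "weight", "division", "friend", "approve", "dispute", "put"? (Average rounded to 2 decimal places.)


Lengths: "corner"=6, "user"=4, "weight"=6, "division"=8, "friend"=6, "approve"=7, "dispute"=7, "put"=3
Sum = 47, Count = 8
Average = 47/8 = 5.88
= avg=5.88, min=3, max=8


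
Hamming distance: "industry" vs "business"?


Comparing character by character (same length = 8):
  Pos 0: 'i' vs 'b' !=
  Pos 1: 'n' vs 'u' !=
  Pos 2: 'd' vs 's' !=
  Pos 3: 'u' vs 'i' !=
  Pos 4: 's' vs 'n' !=
  Pos 5: 't' vs 'e' !=
  Pos 6: 'r' vs 's' !=
  Pos 7: 'y' vs 's' !=
Hamming distance = 8


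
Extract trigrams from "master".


Word: "master" (length 6)
Number of trigrams = 6 - 3 + 1 = 4
  Position 0: "mas"
  Position 1: "ast"
  Position 2: "ste"
  Position 3: "ter"
Trigrams = "mas", "ast", "ste", "ter"


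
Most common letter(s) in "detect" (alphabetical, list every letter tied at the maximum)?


Word: "detect"
Letter counts:
  'c': 1
  'd': 1
  'e': 2
  't': 2
Maximum count = 2
Most frequent = 'e', 't' (2 times each)


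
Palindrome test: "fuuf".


Word: "fuuf"
Reversed: "fuuf"
Forward == Backward? fuuf == fuuf
Palindrome = Yes


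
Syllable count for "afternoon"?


Word: "afternoon"
Syllable breakdown: af | ter | noon
Counting: 3 parts
= 3 syllables


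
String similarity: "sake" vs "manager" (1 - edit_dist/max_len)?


Word 1: "sake" (length 4)
Word 2: "manager" (length 7)
One optimal edit sequence:
  1. insert 'm'  (+1)
  2. insert 'a'  (+1)
  3. substitute 's' -> 'n'  (+1)
  4. keep 'a'
  5. substitute 'k' -> 'g'  (+1)
  6. keep 'e'
  7. insert 'r'  (+1)
Edit distance = 5
Max length = max(4, 7) = 7
Similarity = 1 - 5/7
= 0.2857


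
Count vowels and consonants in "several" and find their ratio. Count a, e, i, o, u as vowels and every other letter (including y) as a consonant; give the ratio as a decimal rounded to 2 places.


Word: "several"
Vowels (a,e,i,o,u): 3
Consonants: 4
Ratio = 3/4
= 0.75


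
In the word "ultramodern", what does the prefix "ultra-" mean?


Prefix: ultra-
Example: ultramodern = ultra- + modern
Meaning = beyond


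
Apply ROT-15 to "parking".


Word: "parking"
Shift: 15
Each letter → (letter + shift) mod 26:
  'p' (15) + 15 = 4 → 'e'
  'a' (0) + 15 = 15 → 'p'
  'r' (17) + 15 = 6 → 'g'
  'k' (10) + 15 = 25 → 'z'
  'i' (8) + 15 = 23 → 'x'
  'n' (13) + 15 = 2 → 'c'
  'g' (6) + 15 = 21 → 'v'
Result = "epgzxcv"


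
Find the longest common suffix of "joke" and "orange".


Word 1: "joke"
Word 2: "orange"
Comparing from end:
  Pos -1: 'e' == 'e'
  Pos -2: 'k' != 'g' (stop)
LCS = "e" (length 1)


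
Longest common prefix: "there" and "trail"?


Word 1: "there"
Word 2: "trail"
Comparing from start:
  Pos 0: 't' == 't'
  Pos 1: 'h' != 'r' (stop)
LCP = "t" (length 1)


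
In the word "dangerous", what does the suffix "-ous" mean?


Suffix: -ous
Example: dangerous (danger + -ous)
Meaning = having quality of


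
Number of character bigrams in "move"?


Word: "move" (length 4)
Number of 2-grams = length - 2 + 1 = 4 - 2 + 1
= 3


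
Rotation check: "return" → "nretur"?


Word: "return", Candidate: "nretur"
Method: check if candidate is substring of word+word
"returnreturn" contains "nretur"? Yes
Is rotation = Yes


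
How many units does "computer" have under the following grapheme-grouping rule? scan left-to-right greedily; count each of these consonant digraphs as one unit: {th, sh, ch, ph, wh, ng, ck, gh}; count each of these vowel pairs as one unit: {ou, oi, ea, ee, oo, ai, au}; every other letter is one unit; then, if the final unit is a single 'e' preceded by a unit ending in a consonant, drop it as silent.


Word: "computer" (8 letters)
Left-to-right scan:
  1. 'c' (letter)
  2. 'o' (letter)
  3. 'm' (letter)
  4. 'p' (letter)
  5. 'u' (letter)
  6. 't' (letter)
  7. 'e' (letter)
  8. 'r' (letter)
Units from scan: 8
Sound units = 8 units


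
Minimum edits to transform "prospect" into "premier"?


Word 1: "prospect" (length 8)
Word 2: "premier" (length 7)
One optimal edit sequence (insert/delete/substitute each cost 1):
  1. keep 'p'
  2. keep 'r'
  3. substitute 'o' -> 'e'  (+1)
  4. substitute 's' -> 'm'  (+1)
  5. substitute 'p' -> 'i'  (+1)
  6. keep 'e'
  7. delete 'c'  (+1)
  8. substitute 't' -> 'r'  (+1)
Total edit operations: 5
Edit distance = 5


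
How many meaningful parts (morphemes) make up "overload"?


Word: "overload"
Morphemes: over- / load
Each morpheme carries meaning
= 2 morphemes


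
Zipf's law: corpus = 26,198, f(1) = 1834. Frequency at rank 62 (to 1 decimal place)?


Zipf's law: f(r) = f(1) / r
f(1) = 1834
f(62) = 1834 / 62
= 29.6 occurrences


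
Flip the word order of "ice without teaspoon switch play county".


Original: "ice without teaspoon switch play county"
Words (1..n): ice | without | teaspoon | switch | play | county
Reversed (n..1): county | play | switch | teaspoon | without | ice
Result = "county play switch teaspoon without ice"


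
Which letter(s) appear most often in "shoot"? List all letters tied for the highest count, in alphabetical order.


Word: "shoot"
Letter counts:
  'h': 1
  'o': 2
  's': 1
  't': 1
Maximum count = 2
Most frequent = 'o' (2 times each)


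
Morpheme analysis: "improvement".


Word: "improvement"
Morphemes: improve / -ment
Each morpheme carries meaning
= 2 morphemes


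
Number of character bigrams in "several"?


Word: "several" (length 7)
Number of 2-grams = length - 2 + 1 = 7 - 2 + 1
= 6


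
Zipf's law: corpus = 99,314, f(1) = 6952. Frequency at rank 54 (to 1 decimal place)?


Zipf's law: f(r) = f(1) / r
f(1) = 6952
f(54) = 6952 / 54
= 128.7 occurrences


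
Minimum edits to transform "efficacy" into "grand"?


Word 1: "efficacy" (length 8)
Word 2: "grand" (length 5)
One optimal edit sequence (insert/delete/substitute each cost 1):
  1. delete 'e'  (+1)
  2. delete 'f'  (+1)
  3. delete 'f'  (+1)
  4. substitute 'i' -> 'g'  (+1)
  5. substitute 'c' -> 'r'  (+1)
  6. keep 'a'
  7. substitute 'c' -> 'n'  (+1)
  8. substitute 'y' -> 'd'  (+1)
Total edit operations: 7
Edit distance = 7


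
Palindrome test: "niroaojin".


Word: "niroaojin"
Reversed: "nijoaorin"
Forward == Backward? niroaojin != nijoaorin
Palindrome = No


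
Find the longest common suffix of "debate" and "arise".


Word 1: "debate"
Word 2: "arise"
Comparing from end:
  Pos -1: 'e' == 'e'
  Pos -2: 't' != 's' (stop)
LCS = "e" (length 1)


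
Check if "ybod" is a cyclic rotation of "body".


Word: "body", Candidate: "ybod"
Method: check if candidate is substring of word+word
"bodybody" contains "ybod"? Yes
Is rotation = Yes


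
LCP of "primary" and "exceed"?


Word 1: "primary"
Word 2: "exceed"
Comparing from start:
  Pos 0: 'p' != 'e' (stop)
LCP = "" (length 0)


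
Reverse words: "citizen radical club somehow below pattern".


Original: "citizen radical club somehow below pattern"
Words (1..n): citizen | radical | club | somehow | below | pattern
Reversed (n..1): pattern | below | somehow | club | radical | citizen
Result = "pattern below somehow club radical citizen"


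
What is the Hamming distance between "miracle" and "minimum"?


Comparing character by character (same length = 7):
  Pos 0: 'm' vs 'm' =
  Pos 1: 'i' vs 'i' =
  Pos 2: 'r' vs 'n' !=
  Pos 3: 'a' vs 'i' !=
  Pos 4: 'c' vs 'm' !=
  Pos 5: 'l' vs 'u' !=
  Pos 6: 'e' vs 'm' !=
Hamming distance = 5


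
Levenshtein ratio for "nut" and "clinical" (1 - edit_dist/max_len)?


Word 1: "nut" (length 3)
Word 2: "clinical" (length 8)
One optimal edit sequence:
  1. insert 'c'  (+1)
  2. insert 'l'  (+1)
  3. insert 'i'  (+1)
  4. keep 'n'
  5. insert 'i'  (+1)
  6. insert 'c'  (+1)
  7. substitute 'u' -> 'a'  (+1)
  8. substitute 't' -> 'l'  (+1)
Edit distance = 7
Max length = max(3, 8) = 8
Similarity = 1 - 7/8
= 0.1250


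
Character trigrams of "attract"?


Word: "attract" (length 7)
Number of trigrams = 7 - 3 + 1 = 5
  Position 0: "att"
  Position 1: "ttr"
  Position 2: "tra"
  Position 3: "rac"
  Position 4: "act"
Trigrams = "att", "ttr", "tra", "rac", "act"


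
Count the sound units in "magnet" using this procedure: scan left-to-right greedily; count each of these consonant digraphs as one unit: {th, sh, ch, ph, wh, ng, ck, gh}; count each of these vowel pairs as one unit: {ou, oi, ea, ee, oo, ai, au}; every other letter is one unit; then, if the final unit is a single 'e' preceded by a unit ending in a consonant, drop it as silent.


Word: "magnet" (6 letters)
Left-to-right scan:
  (1) 'm' (letter)
  (2) 'a' (letter)
  (3) 'g' (letter)
  (4) 'n' (letter)
  (5) 'e' (letter)
  (6) 't' (letter)
Units from scan: 6
Sound units = 6 units


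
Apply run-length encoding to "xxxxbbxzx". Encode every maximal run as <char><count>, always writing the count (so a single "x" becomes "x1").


String: "xxxxbbxzx"
Scanning for consecutive runs:
  'x' x 4
  'b' x 2
  'x' x 1
  'z' x 1
  'x' x 1
RLE = "x4b2x1z1x1"


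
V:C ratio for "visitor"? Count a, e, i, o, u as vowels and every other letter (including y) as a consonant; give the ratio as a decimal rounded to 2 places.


Word: "visitor"
Vowels (a,e,i,o,u): 3
Consonants: 4
Ratio = 3/4
= 0.75


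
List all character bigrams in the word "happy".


Word: "happy" (length 5)
Number of bigrams = 5 - 2 + 1 = 4
  Position 0: "ha"
  Position 1: "ap"
  Position 2: "pp"
  Position 3: "py"
Bigrams = "ha", "ap", "pp", "py"


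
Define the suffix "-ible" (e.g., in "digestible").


Suffix: -ible
Example: digestible (digest + -ible)
Meaning = capable of


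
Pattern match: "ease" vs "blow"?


Pattern of "ease": [0, 1, 2, 0]
Pattern of "blow": [0, 1, 2, 3]
Patterns do not match
Same pattern = No


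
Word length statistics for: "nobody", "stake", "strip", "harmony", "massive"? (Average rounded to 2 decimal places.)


Lengths: "nobody"=6, "stake"=5, "strip"=5, "harmony"=7, "massive"=7
Sum = 30, Count = 5
Average = 30/5 = 6.00
= avg=6.00, min=5, max=7


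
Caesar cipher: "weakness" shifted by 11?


Word: "weakness"
Shift: 11
Each letter → (letter + shift) mod 26:
  'w' (22) + 11 = 7 → 'h'
  'e' (4) + 11 = 15 → 'p'
  'a' (0) + 11 = 11 → 'l'
  'k' (10) + 11 = 21 → 'v'
  'n' (13) + 11 = 24 → 'y'
  'e' (4) + 11 = 15 → 'p'
  's' (18) + 11 = 3 → 'd'
  's' (18) + 11 = 3 → 'd'
Result = "hplvypdd"


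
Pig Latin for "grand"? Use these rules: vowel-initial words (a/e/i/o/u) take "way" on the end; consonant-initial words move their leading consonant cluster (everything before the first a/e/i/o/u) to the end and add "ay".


Word: "grand"
Starts with consonant(s) → move to end, add 'ay'
Consonant cluster: "gr"
Pig Latin = "andgray"


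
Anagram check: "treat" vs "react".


Word 1: "treat" → sorted: aertt
Word 2: "react" → sorted: acert
Same letters? aertt != acert
Anagram = No


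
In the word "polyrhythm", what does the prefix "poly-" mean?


Prefix: poly-
Example: polyrhythm = poly- + rhythm
Meaning = many


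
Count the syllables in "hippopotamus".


Word: "hippopotamus"
Syllable breakdown: hip-po-pot-a-mus
Counting: 5 parts
= 5 syllables


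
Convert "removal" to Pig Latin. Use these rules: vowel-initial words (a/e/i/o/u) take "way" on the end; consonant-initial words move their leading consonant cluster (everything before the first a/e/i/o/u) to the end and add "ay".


Word: "removal"
Starts with consonant(s) → move to end, add 'ay'
Consonant cluster: "r"
Pig Latin = "emovalray"


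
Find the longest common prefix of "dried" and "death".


Word 1: "dried"
Word 2: "death"
Comparing from start:
  Pos 0: 'd' == 'd'
  Pos 1: 'r' != 'e' (stop)
LCP = "d" (length 1)


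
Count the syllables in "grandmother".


Word: "grandmother"
Syllable breakdown: grand | moth | er
Counting: 3 parts
= 3 syllables


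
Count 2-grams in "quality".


Word: "quality" (length 7)
Number of 2-grams = length - 2 + 1 = 7 - 2 + 1
= 6


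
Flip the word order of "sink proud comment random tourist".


Original: "sink proud comment random tourist"
Words (1..n): sink | proud | comment | random | tourist
Reversed (n..1): tourist | random | comment | proud | sink
Result = "tourist random comment proud sink"


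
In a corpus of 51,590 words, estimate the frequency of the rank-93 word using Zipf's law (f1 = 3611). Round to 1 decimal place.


Zipf's law: f(r) = f(1) / r
f(1) = 3611
f(93) = 3611 / 93
= 38.8 occurrences


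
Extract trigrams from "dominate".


Word: "dominate" (length 8)
Number of trigrams = 8 - 3 + 1 = 6
  Position 0: "dom"
  Position 1: "omi"
  Position 2: "min"
  Position 3: "ina"
  Position 4: "nat"
  Position 5: "ate"
Trigrams = "dom", "omi", "min", "ina", "nat", "ate"


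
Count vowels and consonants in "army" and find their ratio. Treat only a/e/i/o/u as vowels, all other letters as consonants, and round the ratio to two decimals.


Word: "army"
Vowels (a,e,i,o,u): 1
Consonants: 3
Ratio = 1/3
= 0.33


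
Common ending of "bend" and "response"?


Word 1: "bend"
Word 2: "response"
Comparing from end:
  Pos -1: 'd' != 'e' (stop)
LCS = "" (length 0)


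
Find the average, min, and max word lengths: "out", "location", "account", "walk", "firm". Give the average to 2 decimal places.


Lengths: "out"=3, "location"=8, "account"=7, "walk"=4, "firm"=4
Sum = 26, Count = 5
Average = 26/5 = 5.20
= avg=5.20, min=3, max=8


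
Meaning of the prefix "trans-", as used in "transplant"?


Prefix: trans-
Example: transplant (trans- + plant)
Meaning = across


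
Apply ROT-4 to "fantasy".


Word: "fantasy"
Shift: 4
Each letter → (letter + shift) mod 26:
  'f' (5) + 4 = 9 → 'j'
  'a' (0) + 4 = 4 → 'e'
  'n' (13) + 4 = 17 → 'r'
  't' (19) + 4 = 23 → 'x'
  'a' (0) + 4 = 4 → 'e'
  's' (18) + 4 = 22 → 'w'
  'y' (24) + 4 = 2 → 'c'
Result = "jerxewc"


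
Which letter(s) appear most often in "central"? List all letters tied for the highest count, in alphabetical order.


Word: "central"
Letter counts:
  'a': 1
  'c': 1
  'e': 1
  'l': 1
  'n': 1
  'r': 1
  't': 1
Maximum count = 1
Most frequent = 'a', 'c', 'e', 'l', 'n', 'r', 't' (1 time each)


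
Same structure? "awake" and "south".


Pattern of "awake": [0, 1, 0, 2, 3]
Pattern of "south": [0, 1, 2, 3, 4]
Patterns do not match
Same pattern = No


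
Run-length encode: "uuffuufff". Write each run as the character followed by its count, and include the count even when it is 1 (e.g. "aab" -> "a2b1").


String: "uuffuufff"
Scanning for consecutive runs:
  'u' x 2
  'f' x 2
  'u' x 2
  'f' x 3
RLE = "u2f2u2f3"


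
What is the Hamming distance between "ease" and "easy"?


Comparing character by character (same length = 4):
  Pos 0: 'e' vs 'e' =
  Pos 1: 'a' vs 'a' =
  Pos 2: 's' vs 's' =
  Pos 3: 'e' vs 'y' !=
Hamming distance = 1


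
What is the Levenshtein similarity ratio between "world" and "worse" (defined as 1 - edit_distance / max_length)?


Word 1: "world" (length 5)
Word 2: "worse" (length 5)
One optimal edit sequence:
  1. keep 'w'
  2. keep 'o'
  3. keep 'r'
  4. substitute 'l' -> 's'  (+1)
  5. substitute 'd' -> 'e'  (+1)
Edit distance = 2
Max length = max(5, 5) = 5
Similarity = 1 - 2/5
= 0.6000


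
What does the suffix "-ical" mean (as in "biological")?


Suffix: -ical
Example: biological = biology + -ical, with a spelling change
Meaning = relating to


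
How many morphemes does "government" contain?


Word: "government"
Morphemes: govern | -ment
Each morpheme carries meaning
= 2 morphemes


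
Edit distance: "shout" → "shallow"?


Word 1: "shout" (length 5)
Word 2: "shallow" (length 7)
One optimal edit sequence (insert/delete/substitute each cost 1):
  1. keep 's'
  2. keep 'h'
  3. insert 'a'  (+1)
  4. insert 'l'  (+1)
  5. substitute 'o' -> 'l'  (+1)
  6. substitute 'u' -> 'o'  (+1)
  7. substitute 't' -> 'w'  (+1)
Total edit operations: 5
Edit distance = 5


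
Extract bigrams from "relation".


Word: "relation" (length 8)
Number of bigrams = 8 - 2 + 1 = 7
  Position 0: "re"
  Position 1: "el"
  Position 2: "la"
  Position 3: "at"
  Position 4: "ti"
  Position 5: "io"
  Position 6: "on"
Bigrams = "re", "el", "la", "at", "ti", "io", "on"


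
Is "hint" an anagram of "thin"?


Word 1: "thin" → sorted: hint
Word 2: "hint" → sorted: hint
Same letters? hint == hint
Anagram = Yes


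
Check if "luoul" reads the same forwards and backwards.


Word: "luoul"
Reversed: "luoul"
Forward == Backward? luoul == luoul
Palindrome = Yes


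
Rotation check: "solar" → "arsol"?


Word: "solar", Candidate: "arsol"
Method: check if candidate is substring of word+word
"solarsolar" contains "arsol"? Yes
Is rotation = Yes


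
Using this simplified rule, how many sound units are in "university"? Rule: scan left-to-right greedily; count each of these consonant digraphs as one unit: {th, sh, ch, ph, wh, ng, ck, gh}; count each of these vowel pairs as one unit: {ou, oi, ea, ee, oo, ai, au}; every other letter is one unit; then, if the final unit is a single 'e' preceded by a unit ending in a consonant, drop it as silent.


Word: "university" (10 letters)
Left-to-right scan:
  (1) 'u' (letter)
  (2) 'n' (letter)
  (3) 'i' (letter)
  (4) 'v' (letter)
  (5) 'e' (letter)
  (6) 'r' (letter)
  (7) 's' (letter)
  (8) 'i' (letter)
  (9) 't' (letter)
  (10) 'y' (letter)
Units from scan: 10
Sound units = 10 units


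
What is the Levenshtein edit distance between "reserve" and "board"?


Word 1: "reserve" (length 7)
Word 2: "board" (length 5)
One optimal edit sequence (insert/delete/substitute each cost 1):
  1. delete 'r'  (+1)
  2. substitute 'e' -> 'b'  (+1)
  3. substitute 's' -> 'o'  (+1)
  4. substitute 'e' -> 'a'  (+1)
  5. keep 'r'
  6. delete 'v'  (+1)
  7. substitute 'e' -> 'd'  (+1)
Total edit operations: 6
Edit distance = 6


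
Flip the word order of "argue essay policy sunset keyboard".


Original: "argue essay policy sunset keyboard"
Words (1..n): argue | essay | policy | sunset | keyboard
Reversed (n..1): keyboard | sunset | policy | essay | argue
Result = "keyboard sunset policy essay argue"


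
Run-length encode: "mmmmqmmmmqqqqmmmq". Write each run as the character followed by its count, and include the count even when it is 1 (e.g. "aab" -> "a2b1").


String: "mmmmqmmmmqqqqmmmq"
Scanning for consecutive runs:
  'm' x 4
  'q' x 1
  'm' x 4
  'q' x 4
  'm' x 3
  'q' x 1
RLE = "m4q1m4q4m3q1"


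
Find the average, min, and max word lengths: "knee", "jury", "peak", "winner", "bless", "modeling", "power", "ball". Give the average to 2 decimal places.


Lengths: "knee"=4, "jury"=4, "peak"=4, "winner"=6, "bless"=5, "modeling"=8, "power"=5, "ball"=4
Sum = 40, Count = 8
Average = 40/8 = 5.00
= avg=5.00, min=4, max=8


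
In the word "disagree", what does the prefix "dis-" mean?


Prefix: dis-
Example: disagree = dis- + agree
Meaning = not / opposite


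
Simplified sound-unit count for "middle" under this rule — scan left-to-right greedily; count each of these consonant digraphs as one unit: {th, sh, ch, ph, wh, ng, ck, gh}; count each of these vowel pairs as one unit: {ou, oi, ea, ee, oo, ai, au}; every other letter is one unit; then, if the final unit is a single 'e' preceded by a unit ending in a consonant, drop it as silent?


Word: "middle" (6 letters)
Left-to-right scan:
  1. 'm' (letter)
  2. 'i' (letter)
  3. 'd' (letter)
  4. 'd' (letter)
  5. 'l' (letter)
  6. 'e' (letter)
Units from scan: 6
Final unit is 'e' after a consonant -> drop as silent (-1)
Sound units = 5 units


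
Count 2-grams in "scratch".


Word: "scratch" (length 7)
Number of 2-grams = length - 2 + 1 = 7 - 2 + 1
= 6


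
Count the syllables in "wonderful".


Word: "wonderful"
Syllable breakdown: won | der | ful
Counting: 3 parts
= 3 syllables


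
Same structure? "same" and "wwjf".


Pattern of "same": [0, 1, 2, 3]
Pattern of "wwjf": [0, 0, 1, 2]
Patterns do not match
Same pattern = No


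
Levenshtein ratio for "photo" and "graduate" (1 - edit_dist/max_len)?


Word 1: "photo" (length 5)
Word 2: "graduate" (length 8)
One optimal edit sequence:
  1. insert 'g'  (+1)
  2. insert 'r'  (+1)
  3. insert 'a'  (+1)
  4. substitute 'p' -> 'd'  (+1)
  5. substitute 'h' -> 'u'  (+1)
  6. substitute 'o' -> 'a'  (+1)
  7. keep 't'
  8. substitute 'o' -> 'e'  (+1)
Edit distance = 7
Max length = max(5, 8) = 8
Similarity = 1 - 7/8
= 0.1250


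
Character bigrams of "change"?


Word: "change" (length 6)
Number of bigrams = 6 - 2 + 1 = 5
  Position 0: "ch"
  Position 1: "ha"
  Position 2: "an"
  Position 3: "ng"
  Position 4: "ge"
Bigrams = "ch", "ha", "an", "ng", "ge"


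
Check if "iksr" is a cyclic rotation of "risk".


Word: "risk", Candidate: "iksr"
Method: check if candidate is substring of word+word
"riskrisk" contains "iksr"? No
Is rotation = No


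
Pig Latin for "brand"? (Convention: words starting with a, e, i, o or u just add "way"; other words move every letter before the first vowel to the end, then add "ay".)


Word: "brand"
Starts with consonant(s) → move to end, add 'ay'
Consonant cluster: "br"
Pig Latin = "andbray"


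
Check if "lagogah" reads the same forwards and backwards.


Word: "lagogah"
Reversed: "hagogal"
Forward == Backward? lagogah != hagogal
Palindrome = No


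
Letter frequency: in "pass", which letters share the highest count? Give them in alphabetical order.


Word: "pass"
Letter counts:
  'a': 1
  'p': 1
  's': 2
Maximum count = 2
Most frequent = 's' (2 times each)


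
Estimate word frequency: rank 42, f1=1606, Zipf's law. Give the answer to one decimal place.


Zipf's law: f(r) = f(1) / r
f(1) = 1606
f(42) = 1606 / 42
= 38.2 occurrences


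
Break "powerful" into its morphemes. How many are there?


Word: "powerful"
Morphemes: power / -ful
Each morpheme carries meaning
= 2 morphemes


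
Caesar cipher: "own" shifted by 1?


Word: "own"
Shift: 1
Each letter → (letter + shift) mod 26:
  'o' (14) + 1 = 15 → 'p'
  'w' (22) + 1 = 23 → 'x'
  'n' (13) + 1 = 14 → 'o'
Result = "pxo"


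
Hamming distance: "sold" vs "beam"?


Comparing character by character (same length = 4):
  Pos 0: 's' vs 'b' !=
  Pos 1: 'o' vs 'e' !=
  Pos 2: 'l' vs 'a' !=
  Pos 3: 'd' vs 'm' !=
Hamming distance = 4


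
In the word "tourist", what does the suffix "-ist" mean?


Suffix: -ist
Example: tourist (tour + -ist)
Meaning = one who practices


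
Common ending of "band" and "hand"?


Word 1: "band"
Word 2: "hand"
Comparing from end:
  Pos -1: 'd' == 'd'
  Pos -2: 'n' == 'n'
  Pos -3: 'a' == 'a'
  Pos -4: 'b' != 'h' (stop)
LCS = "and" (length 3)


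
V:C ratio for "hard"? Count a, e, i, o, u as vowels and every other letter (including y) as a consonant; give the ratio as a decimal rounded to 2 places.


Word: "hard"
Vowels (a,e,i,o,u): 1
Consonants: 3
Ratio = 1/3
= 0.33


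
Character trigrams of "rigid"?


Word: "rigid" (length 5)
Number of trigrams = 5 - 3 + 1 = 3
  Position 0: "rig"
  Position 1: "igi"
  Position 2: "gid"
Trigrams = "rig", "igi", "gid"


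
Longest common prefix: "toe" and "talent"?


Word 1: "toe"
Word 2: "talent"
Comparing from start:
  Pos 0: 't' == 't'
  Pos 1: 'o' != 'a' (stop)
LCP = "t" (length 1)


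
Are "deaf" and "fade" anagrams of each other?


Word 1: "deaf" → sorted: adef
Word 2: "fade" → sorted: adef
Same letters? adef == adef
Anagram = Yes


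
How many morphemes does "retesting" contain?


Word: "retesting"
Morphemes: re- + test + -ing
Each morpheme carries meaning
= 3 morphemes


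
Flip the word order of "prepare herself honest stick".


Original: "prepare herself honest stick"
Words (1..n): prepare | herself | honest | stick
Reversed (n..1): stick | honest | herself | prepare
Result = "stick honest herself prepare"


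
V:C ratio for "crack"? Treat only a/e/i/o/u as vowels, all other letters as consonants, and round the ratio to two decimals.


Word: "crack"
Vowels (a,e,i,o,u): 1
Consonants: 4
Ratio = 1/4
= 0.25


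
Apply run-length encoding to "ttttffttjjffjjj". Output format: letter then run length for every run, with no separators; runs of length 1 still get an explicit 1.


String: "ttttffttjjffjjj"
Scanning for consecutive runs:
  't' x 4
  'f' x 2
  't' x 2
  'j' x 2
  'f' x 2
  'j' x 3
RLE = "t4f2t2j2f2j3"


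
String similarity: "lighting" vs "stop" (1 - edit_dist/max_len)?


Word 1: "lighting" (length 8)
Word 2: "stop" (length 4)
One optimal edit sequence:
  1. delete 'l'  (+1)
  2. delete 'i'  (+1)
  3. delete 'g'  (+1)
  4. substitute 'h' -> 's'  (+1)
  5. keep 't'
  6. delete 'i'  (+1)
  7. substitute 'n' -> 'o'  (+1)
  8. substitute 'g' -> 'p'  (+1)
Edit distance = 7
Max length = max(8, 4) = 8
Similarity = 1 - 7/8
= 0.1250


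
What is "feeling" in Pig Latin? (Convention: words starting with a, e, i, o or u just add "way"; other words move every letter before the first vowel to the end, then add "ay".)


Word: "feeling"
Starts with consonant(s) → move to end, add 'ay'
Consonant cluster: "f"
Pig Latin = "eelingfay"


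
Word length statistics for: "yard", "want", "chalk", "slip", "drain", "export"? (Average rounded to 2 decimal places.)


Lengths: "yard"=4, "want"=4, "chalk"=5, "slip"=4, "drain"=5, "export"=6
Sum = 28, Count = 6
Average = 28/6 = 4.67
= avg=4.67, min=4, max=6


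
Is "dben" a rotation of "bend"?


Word: "bend", Candidate: "dben"
Method: check if candidate is substring of word+word
"bendbend" contains "dben"? Yes
Is rotation = Yes


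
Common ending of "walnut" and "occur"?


Word 1: "walnut"
Word 2: "occur"
Comparing from end:
  Pos -1: 't' != 'r' (stop)
LCS = "" (length 0)


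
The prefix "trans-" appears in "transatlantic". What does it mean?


Prefix: trans-
As in: transatlantic -> trans- + atlantic
Meaning = across


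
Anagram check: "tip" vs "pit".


Word 1: "tip" → sorted: ipt
Word 2: "pit" → sorted: ipt
Same letters? ipt == ipt
Anagram = Yes


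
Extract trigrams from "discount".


Word: "discount" (length 8)
Number of trigrams = 8 - 3 + 1 = 6
  Position 0: "dis"
  Position 1: "isc"
  Position 2: "sco"
  Position 3: "cou"
  Position 4: "oun"
  Position 5: "unt"
Trigrams = "dis", "isc", "sco", "cou", "oun", "unt"


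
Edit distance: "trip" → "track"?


Word 1: "trip" (length 4)
Word 2: "track" (length 5)
One optimal edit sequence (insert/delete/substitute each cost 1):
  1. keep 't'
  2. keep 'r'
  3. insert 'a'  (+1)
  4. substitute 'i' -> 'c'  (+1)
  5. substitute 'p' -> 'k'  (+1)
Total edit operations: 3
Edit distance = 3


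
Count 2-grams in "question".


Word: "question" (length 8)
Number of 2-grams = length - 2 + 1 = 8 - 2 + 1
= 7


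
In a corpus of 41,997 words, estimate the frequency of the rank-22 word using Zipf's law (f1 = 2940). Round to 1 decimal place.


Zipf's law: f(r) = f(1) / r
f(1) = 2940
f(22) = 2940 / 22
= 133.6 occurrences


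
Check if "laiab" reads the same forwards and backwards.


Word: "laiab"
Reversed: "baial"
Forward == Backward? laiab != baial
Palindrome = No


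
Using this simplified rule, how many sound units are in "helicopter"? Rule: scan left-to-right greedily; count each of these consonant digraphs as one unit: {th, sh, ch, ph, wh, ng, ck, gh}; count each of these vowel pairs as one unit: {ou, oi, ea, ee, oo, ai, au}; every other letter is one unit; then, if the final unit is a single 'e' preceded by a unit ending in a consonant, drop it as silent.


Word: "helicopter" (10 letters)
Left-to-right scan:
  [1] 'h' (letter)
  [2] 'e' (letter)
  [3] 'l' (letter)
  [4] 'i' (letter)
  [5] 'c' (letter)
  [6] 'o' (letter)
  [7] 'p' (letter)
  [8] 't' (letter)
  [9] 'e' (letter)
  [10] 'r' (letter)
Units from scan: 10
Sound units = 10 units


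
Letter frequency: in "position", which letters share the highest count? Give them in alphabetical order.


Word: "position"
Letter counts:
  'i': 2
  'n': 1
  'o': 2
  'p': 1
  's': 1
  't': 1
Maximum count = 2
Most frequent = 'i', 'o' (2 times each)


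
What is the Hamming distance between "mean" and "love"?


Comparing character by character (same length = 4):
  Pos 0: 'm' vs 'l' !=
  Pos 1: 'e' vs 'o' !=
  Pos 2: 'a' vs 'v' !=
  Pos 3: 'n' vs 'e' !=
Hamming distance = 4


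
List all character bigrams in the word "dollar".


Word: "dollar" (length 6)
Number of bigrams = 6 - 2 + 1 = 5
  Position 0: "do"
  Position 1: "ol"
  Position 2: "ll"
  Position 3: "la"
  Position 4: "ar"
Bigrams = "do", "ol", "ll", "la", "ar"


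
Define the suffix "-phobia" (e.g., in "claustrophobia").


Suffix: -phobia
Example: claustrophobia (claustro- + -phobia)
Meaning = fear of


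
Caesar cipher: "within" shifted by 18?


Word: "within"
Shift: 18
Each letter → (letter + shift) mod 26:
  'w' (22) + 18 = 14 → 'o'
  'i' (8) + 18 = 0 → 'a'
  't' (19) + 18 = 11 → 'l'
  'h' (7) + 18 = 25 → 'z'
  'i' (8) + 18 = 0 → 'a'
  'n' (13) + 18 = 5 → 'f'
Result = "oalzaf"


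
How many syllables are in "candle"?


Word: "candle"
Syllable breakdown: can-dle
Counting: 2 parts
= 2 syllables


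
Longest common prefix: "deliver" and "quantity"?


Word 1: "deliver"
Word 2: "quantity"
Comparing from start:
  Pos 0: 'd' != 'q' (stop)
LCP = "" (length 0)


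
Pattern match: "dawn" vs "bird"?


Pattern of "dawn": [0, 1, 2, 3]
Pattern of "bird": [0, 1, 2, 3]
Patterns match
Same pattern = Yes


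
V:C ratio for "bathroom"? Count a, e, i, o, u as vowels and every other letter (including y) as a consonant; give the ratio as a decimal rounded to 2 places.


Word: "bathroom"
Vowels (a,e,i,o,u): 3
Consonants: 5
Ratio = 3/5
= 0.60


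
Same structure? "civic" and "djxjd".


Pattern of "civic": [0, 1, 2, 1, 0]
Pattern of "djxjd": [0, 1, 2, 1, 0]
Patterns match
Same pattern = Yes


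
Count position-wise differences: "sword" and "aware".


Comparing character by character (same length = 5):
  Pos 0: 's' vs 'a' !=
  Pos 1: 'w' vs 'w' =
  Pos 2: 'o' vs 'a' !=
  Pos 3: 'r' vs 'r' =
  Pos 4: 'd' vs 'e' !=
Hamming distance = 3


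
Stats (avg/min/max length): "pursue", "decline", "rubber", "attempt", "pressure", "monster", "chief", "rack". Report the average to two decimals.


Lengths: "pursue"=6, "decline"=7, "rubber"=6, "attempt"=7, "pressure"=8, "monster"=7, "chief"=5, "rack"=4
Sum = 50, Count = 8
Average = 50/8 = 6.25
= avg=6.25, min=4, max=8


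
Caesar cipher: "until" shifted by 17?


Word: "until"
Shift: 17
Each letter → (letter + shift) mod 26:
  'u' (20) + 17 = 11 → 'l'
  'n' (13) + 17 = 4 → 'e'
  't' (19) + 17 = 10 → 'k'
  'i' (8) + 17 = 25 → 'z'
  'l' (11) + 17 = 2 → 'c'
Result = "lekzc"


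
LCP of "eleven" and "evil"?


Word 1: "eleven"
Word 2: "evil"
Comparing from start:
  Pos 0: 'e' == 'e'
  Pos 1: 'l' != 'v' (stop)
LCP = "e" (length 1)


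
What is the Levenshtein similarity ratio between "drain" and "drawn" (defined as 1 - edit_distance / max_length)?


Word 1: "drain" (length 5)
Word 2: "drawn" (length 5)
One optimal edit sequence:
  1. keep 'd'
  2. keep 'r'
  3. keep 'a'
  4. substitute 'i' -> 'w'  (+1)
  5. keep 'n'
Edit distance = 1
Max length = max(5, 5) = 5
Similarity = 1 - 1/5
= 0.8000


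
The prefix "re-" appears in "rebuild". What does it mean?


Prefix: re-
As in: rebuild -> re- + build
Meaning = again


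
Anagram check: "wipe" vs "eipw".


Word 1: "wipe" → sorted: eipw
Word 2: "eipw" → sorted: eipw
Same letters? eipw == eipw
Anagram = Yes


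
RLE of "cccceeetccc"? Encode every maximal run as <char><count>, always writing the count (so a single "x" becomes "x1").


String: "cccceeetccc"
Scanning for consecutive runs:
  'c' x 4
  'e' x 3
  't' x 1
  'c' x 3
RLE = "c4e3t1c3"


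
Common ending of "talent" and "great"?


Word 1: "talent"
Word 2: "great"
Comparing from end:
  Pos -1: 't' == 't'
  Pos -2: 'n' != 'a' (stop)
LCS = "t" (length 1)


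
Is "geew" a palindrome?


Word: "geew"
Reversed: "weeg"
Forward == Backward? geew != weeg
Palindrome = No


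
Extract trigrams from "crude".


Word: "crude" (length 5)
Number of trigrams = 5 - 3 + 1 = 3
  Position 0: "cru"
  Position 1: "rud"
  Position 2: "ude"
Trigrams = "cru", "rud", "ude"


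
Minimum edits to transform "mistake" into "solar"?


Word 1: "mistake" (length 7)
Word 2: "solar" (length 5)
One optimal edit sequence (insert/delete/substitute each cost 1):
  1. delete 'm'  (+1)
  2. delete 'i'  (+1)
  3. keep 's'
  4. substitute 't' -> 'o'  (+1)
  5. substitute 'a' -> 'l'  (+1)
  6. substitute 'k' -> 'a'  (+1)
  7. substitute 'e' -> 'r'  (+1)
Total edit operations: 6
Edit distance = 6


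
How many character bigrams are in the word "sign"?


Word: "sign" (length 4)
Number of 2-grams = length - 2 + 1 = 4 - 2 + 1
= 3


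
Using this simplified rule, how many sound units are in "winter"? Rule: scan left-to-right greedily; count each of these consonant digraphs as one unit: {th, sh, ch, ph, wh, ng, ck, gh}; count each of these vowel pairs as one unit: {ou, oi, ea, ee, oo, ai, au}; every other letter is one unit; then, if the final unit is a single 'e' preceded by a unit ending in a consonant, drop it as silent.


Word: "winter" (6 letters)
Left-to-right scan:
  1. 'w' (letter)
  2. 'i' (letter)
  3. 'n' (letter)
  4. 't' (letter)
  5. 'e' (letter)
  6. 'r' (letter)
Units from scan: 6
Sound units = 6 units


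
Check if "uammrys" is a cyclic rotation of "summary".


Word: "summary", Candidate: "uammrys"
Method: check if candidate is substring of word+word
"summarysummary" contains "uammrys"? No
Is rotation = No


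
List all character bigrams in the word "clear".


Word: "clear" (length 5)
Number of bigrams = 5 - 2 + 1 = 4
  Position 0: "cl"
  Position 1: "le"
  Position 2: "ea"
  Position 3: "ar"
Bigrams = "cl", "le", "ea", "ar"


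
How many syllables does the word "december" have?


Word: "december"
Syllable breakdown: de · cem · ber
Counting: 3 parts
= 3 syllables


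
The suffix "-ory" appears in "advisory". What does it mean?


Suffix: -ory
Example: advisory (advise + -ory, with a spelling change)
Meaning = relating to / place for


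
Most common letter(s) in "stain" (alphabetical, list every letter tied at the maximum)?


Word: "stain"
Letter counts:
  'a': 1
  'i': 1
  'n': 1
  's': 1
  't': 1
Maximum count = 1
Most frequent = 'a', 'i', 'n', 's', 't' (1 time each)


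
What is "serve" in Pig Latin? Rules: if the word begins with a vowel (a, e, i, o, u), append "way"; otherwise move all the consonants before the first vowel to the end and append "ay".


Word: "serve"
Starts with consonant(s) → move to end, add 'ay'
Consonant cluster: "s"
Pig Latin = "ervesay"


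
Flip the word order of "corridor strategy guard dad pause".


Original: "corridor strategy guard dad pause"
Words (1..n): corridor | strategy | guard | dad | pause
Reversed (n..1): pause | dad | guard | strategy | corridor
Result = "pause dad guard strategy corridor"


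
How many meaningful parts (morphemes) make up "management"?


Word: "management"
Morphemes: manage + -ment
Each morpheme carries meaning
= 2 morphemes


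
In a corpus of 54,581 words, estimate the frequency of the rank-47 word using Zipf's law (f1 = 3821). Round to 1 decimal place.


Zipf's law: f(r) = f(1) / r
f(1) = 3821
f(47) = 3821 / 47
= 81.3 occurrences


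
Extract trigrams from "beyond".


Word: "beyond" (length 6)
Number of trigrams = 6 - 3 + 1 = 4
  Position 0: "bey"
  Position 1: "eyo"
  Position 2: "yon"
  Position 3: "ond"
Trigrams = "bey", "eyo", "yon", "ond"


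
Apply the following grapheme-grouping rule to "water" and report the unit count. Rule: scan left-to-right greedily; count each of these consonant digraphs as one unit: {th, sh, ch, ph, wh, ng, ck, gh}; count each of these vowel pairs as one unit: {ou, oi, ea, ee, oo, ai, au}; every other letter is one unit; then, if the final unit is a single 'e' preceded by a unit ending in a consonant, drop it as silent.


Word: "water" (5 letters)
Left-to-right scan:
  (1) 'w' (letter)
  (2) 'a' (letter)
  (3) 't' (letter)
  (4) 'e' (letter)
  (5) 'r' (letter)
Units from scan: 5
Sound units = 5 units


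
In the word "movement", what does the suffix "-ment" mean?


Suffix: -ment
Example: movement (move + -ment)
Meaning = result of action
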